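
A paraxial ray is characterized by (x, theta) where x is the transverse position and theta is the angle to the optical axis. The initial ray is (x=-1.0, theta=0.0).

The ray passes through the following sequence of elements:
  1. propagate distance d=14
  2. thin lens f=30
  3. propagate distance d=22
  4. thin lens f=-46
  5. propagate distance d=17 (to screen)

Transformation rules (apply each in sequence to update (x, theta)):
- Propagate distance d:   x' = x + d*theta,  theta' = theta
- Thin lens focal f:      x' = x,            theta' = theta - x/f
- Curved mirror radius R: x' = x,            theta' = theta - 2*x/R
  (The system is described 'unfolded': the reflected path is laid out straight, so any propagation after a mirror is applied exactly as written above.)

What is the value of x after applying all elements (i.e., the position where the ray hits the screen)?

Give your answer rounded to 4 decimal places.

Initial: x=-1.0000 theta=0.0000
After 1 (propagate distance d=14): x=-1.0000 theta=0.0000
After 2 (thin lens f=30): x=-1.0000 theta=1/30 (≈0.0333)
After 3 (propagate distance d=22): x=-4/15 (≈-0.2667) theta=1/30 (≈0.0333)
After 4 (thin lens f=-46): x=-4/15 (≈-0.2667) theta=19/690 (≈0.0275)
After 5 (propagate distance d=17 (to screen)): x=139/690 (≈0.2014) theta=19/690 (≈0.0275)
Rounded to 4 decimal places: x = 0.2014

Answer: 0.2014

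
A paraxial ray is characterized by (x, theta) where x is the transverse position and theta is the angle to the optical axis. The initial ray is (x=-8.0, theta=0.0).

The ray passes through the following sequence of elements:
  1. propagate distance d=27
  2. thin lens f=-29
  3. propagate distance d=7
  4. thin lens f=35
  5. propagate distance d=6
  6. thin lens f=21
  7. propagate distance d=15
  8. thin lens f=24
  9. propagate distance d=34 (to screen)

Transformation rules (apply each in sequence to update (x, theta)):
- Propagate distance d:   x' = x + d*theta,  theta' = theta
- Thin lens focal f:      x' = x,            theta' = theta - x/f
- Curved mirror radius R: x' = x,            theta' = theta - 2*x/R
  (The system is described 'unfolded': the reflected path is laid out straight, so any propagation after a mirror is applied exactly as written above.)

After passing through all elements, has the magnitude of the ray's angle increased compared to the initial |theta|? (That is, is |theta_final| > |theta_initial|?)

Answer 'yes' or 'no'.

Answer: yes

Derivation:
Initial: x=-8.0000 theta=0.0000
After 1 (propagate distance d=27): x=-8.0000 theta=0.0000
After 2 (thin lens f=-29): x=-8.0000 theta=-8/29 (≈-0.2759)
After 3 (propagate distance d=7): x=-288/29 (≈-9.9310) theta=-8/29 (≈-0.2759)
After 4 (thin lens f=35): x=-288/29 (≈-9.9310) theta=8/1015 (≈0.0079)
After 5 (propagate distance d=6): x=-10032/1015 (≈-9.8837) theta=8/1015 (≈0.0079)
After 6 (thin lens f=21): x=-10032/1015 (≈-9.8837) theta=680/1421 (≈0.4785)
After 7 (propagate distance d=15): x=-19224/7105 (≈-2.7057) theta=680/1421 (≈0.4785)
After 8 (thin lens f=24): x=-19224/7105 (≈-2.7057) theta=4201/7105 (≈0.5913)
After 9 (propagate distance d=34 (to screen)): x=24722/1421 (≈17.3976) theta=4201/7105 (≈0.5913)
|theta_initial|=0.0000 |theta_final|=4201/7105 (≈0.5913) -> increased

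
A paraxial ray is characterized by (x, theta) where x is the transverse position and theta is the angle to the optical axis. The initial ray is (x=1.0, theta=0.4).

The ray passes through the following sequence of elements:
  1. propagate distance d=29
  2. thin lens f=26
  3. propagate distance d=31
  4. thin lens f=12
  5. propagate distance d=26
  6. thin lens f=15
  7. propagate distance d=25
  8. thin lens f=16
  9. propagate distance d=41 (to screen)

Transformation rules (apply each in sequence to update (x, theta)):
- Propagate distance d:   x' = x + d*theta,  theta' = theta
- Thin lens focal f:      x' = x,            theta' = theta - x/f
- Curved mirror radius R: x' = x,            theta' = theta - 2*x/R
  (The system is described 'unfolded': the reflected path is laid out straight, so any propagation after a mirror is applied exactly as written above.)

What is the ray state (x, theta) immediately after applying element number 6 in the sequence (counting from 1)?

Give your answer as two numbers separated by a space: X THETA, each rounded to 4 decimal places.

Answer: -13.8397 0.0066

Derivation:
Initial: x=1.0000 theta=0.4000
After 1 (propagate distance d=29): x=12.6000 theta=0.4000
After 2 (thin lens f=26): x=12.6000 theta=-11/130 (≈-0.0846)
After 3 (propagate distance d=31): x=1297/130 (≈9.9769) theta=-11/130 (≈-0.0846)
After 4 (thin lens f=12): x=1297/130 (≈9.9769) theta=-1429/1560 (≈-0.9160)
After 5 (propagate distance d=26): x=-2159/156 (≈-13.8397) theta=-1429/1560 (≈-0.9160)
After 6 (thin lens f=15): x=-2159/156 (≈-13.8397) theta=31/4680 (≈0.0066)
Rounded to 4 decimal places: x = -13.8397, theta = 0.0066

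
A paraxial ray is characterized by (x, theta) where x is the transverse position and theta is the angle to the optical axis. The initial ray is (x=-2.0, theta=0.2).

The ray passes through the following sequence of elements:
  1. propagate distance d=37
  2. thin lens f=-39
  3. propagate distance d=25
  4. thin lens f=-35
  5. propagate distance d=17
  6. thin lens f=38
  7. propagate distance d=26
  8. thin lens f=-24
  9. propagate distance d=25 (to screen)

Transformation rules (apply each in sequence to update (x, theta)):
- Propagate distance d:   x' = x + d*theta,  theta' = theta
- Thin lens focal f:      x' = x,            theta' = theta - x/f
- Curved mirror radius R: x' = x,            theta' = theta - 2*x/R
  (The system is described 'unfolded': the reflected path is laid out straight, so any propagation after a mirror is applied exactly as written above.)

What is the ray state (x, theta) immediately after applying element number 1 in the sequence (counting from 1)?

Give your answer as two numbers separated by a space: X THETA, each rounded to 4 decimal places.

Answer: 5.4000 0.2000

Derivation:
Initial: x=-2.0000 theta=0.2000
After 1 (propagate distance d=37): x=5.4000 theta=0.2000
Rounded to 4 decimal places: x = 5.4000, theta = 0.2000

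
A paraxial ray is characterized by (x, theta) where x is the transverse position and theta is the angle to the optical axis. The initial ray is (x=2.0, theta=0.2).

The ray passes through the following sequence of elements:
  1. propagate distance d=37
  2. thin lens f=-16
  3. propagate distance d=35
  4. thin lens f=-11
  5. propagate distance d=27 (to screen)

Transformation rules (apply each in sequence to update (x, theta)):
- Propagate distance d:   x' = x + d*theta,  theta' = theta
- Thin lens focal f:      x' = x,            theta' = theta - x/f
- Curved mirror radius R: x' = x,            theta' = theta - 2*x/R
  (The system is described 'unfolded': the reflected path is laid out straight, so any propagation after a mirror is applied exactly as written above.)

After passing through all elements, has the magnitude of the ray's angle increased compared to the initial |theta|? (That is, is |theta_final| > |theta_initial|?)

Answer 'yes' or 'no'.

Answer: yes

Derivation:
Initial: x=2.0000 theta=0.2000
After 1 (propagate distance d=37): x=9.4000 theta=0.2000
After 2 (thin lens f=-16): x=9.4000 theta=0.7875
After 3 (propagate distance d=35): x=36.9625 theta=0.7875
After 4 (thin lens f=-11): x=36.9625 theta=365/88 (≈4.1477)
After 5 (propagate distance d=27 (to screen)): x=131077/880 (≈148.9511) theta=365/88 (≈4.1477)
|theta_initial|=0.2000 |theta_final|=365/88 (≈4.1477) -> increased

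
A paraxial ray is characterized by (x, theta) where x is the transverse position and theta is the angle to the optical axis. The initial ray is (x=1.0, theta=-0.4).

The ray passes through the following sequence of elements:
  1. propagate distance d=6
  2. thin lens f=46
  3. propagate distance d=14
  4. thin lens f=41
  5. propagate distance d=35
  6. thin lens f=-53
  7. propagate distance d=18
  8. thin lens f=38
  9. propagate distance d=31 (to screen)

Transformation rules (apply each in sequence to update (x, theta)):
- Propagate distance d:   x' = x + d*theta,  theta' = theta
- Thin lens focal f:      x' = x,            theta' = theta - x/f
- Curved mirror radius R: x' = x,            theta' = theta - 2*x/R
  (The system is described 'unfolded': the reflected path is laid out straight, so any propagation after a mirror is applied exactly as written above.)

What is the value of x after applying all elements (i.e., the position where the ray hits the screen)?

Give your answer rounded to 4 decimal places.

Initial: x=1.0000 theta=-0.4000
After 1 (propagate distance d=6): x=-1.4000 theta=-0.4000
After 2 (thin lens f=46): x=-1.4000 theta=-17/46 (≈-0.3696)
After 3 (propagate distance d=14): x=-756/115 (≈-6.5739) theta=-17/46 (≈-0.3696)
After 4 (thin lens f=41): x=-756/115 (≈-6.5739) theta=-1973/9430 (≈-0.2092)
After 5 (propagate distance d=35): x=-131047/9430 (≈-13.8968) theta=-1973/9430 (≈-0.2092)
After 6 (thin lens f=-53): x=-131047/9430 (≈-13.8968) theta=-117808/249895 (≈-0.4714)
After 7 (propagate distance d=18): x=-486373/21730 (≈-22.3826) theta=-117808/249895 (≈-0.4714)
After 8 (thin lens f=38): x=-486373/21730 (≈-22.3826) theta=2233171/18992020 (≈0.1176)
After 9 (propagate distance d=31 (to screen)): x=-355861701/18992020 (≈-18.7374) theta=2233171/18992020 (≈0.1176)
Rounded to 4 decimal places: x = -18.7374

Answer: -18.7374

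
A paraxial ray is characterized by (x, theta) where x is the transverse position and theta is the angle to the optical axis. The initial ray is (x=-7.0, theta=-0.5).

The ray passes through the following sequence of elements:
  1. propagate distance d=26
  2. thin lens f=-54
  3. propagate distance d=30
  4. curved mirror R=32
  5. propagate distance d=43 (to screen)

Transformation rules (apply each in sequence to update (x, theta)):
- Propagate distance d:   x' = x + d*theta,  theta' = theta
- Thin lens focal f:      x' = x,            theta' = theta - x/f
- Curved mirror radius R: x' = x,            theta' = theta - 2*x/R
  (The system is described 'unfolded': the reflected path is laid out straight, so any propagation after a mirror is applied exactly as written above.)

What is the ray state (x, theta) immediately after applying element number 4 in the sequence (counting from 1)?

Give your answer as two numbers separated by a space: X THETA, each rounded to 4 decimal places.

Initial: x=-7.0000 theta=-0.5000
After 1 (propagate distance d=26): x=-20.0000 theta=-0.5000
After 2 (thin lens f=-54): x=-20.0000 theta=-47/54 (≈-0.8704)
After 3 (propagate distance d=30): x=-415/9 (≈-46.1111) theta=-47/54 (≈-0.8704)
After 4 (curved mirror R=32): x=-415/9 (≈-46.1111) theta=869/432 (≈2.0116)
Rounded to 4 decimal places: x = -46.1111, theta = 2.0116

Answer: -46.1111 2.0116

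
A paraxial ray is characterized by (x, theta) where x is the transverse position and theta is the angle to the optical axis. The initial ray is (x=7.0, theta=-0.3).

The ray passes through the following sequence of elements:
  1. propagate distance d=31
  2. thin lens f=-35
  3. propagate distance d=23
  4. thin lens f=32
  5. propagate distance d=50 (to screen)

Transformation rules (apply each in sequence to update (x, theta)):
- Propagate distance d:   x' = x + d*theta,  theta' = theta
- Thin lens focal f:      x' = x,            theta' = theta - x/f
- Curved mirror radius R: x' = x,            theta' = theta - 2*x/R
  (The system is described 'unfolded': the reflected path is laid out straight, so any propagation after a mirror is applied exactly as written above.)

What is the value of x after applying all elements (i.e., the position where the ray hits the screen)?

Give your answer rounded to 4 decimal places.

Answer: -12.2605

Derivation:
Initial: x=7.0000 theta=-0.3000
After 1 (propagate distance d=31): x=-2.3000 theta=-0.3000
After 2 (thin lens f=-35): x=-2.3000 theta=-64/175 (≈-0.3657)
After 3 (propagate distance d=23): x=-3749/350 (≈-10.7114) theta=-64/175 (≈-0.3657)
After 4 (thin lens f=32): x=-3749/350 (≈-10.7114) theta=-347/11200 (≈-0.0310)
After 5 (propagate distance d=50 (to screen)): x=-68659/5600 (≈-12.2605) theta=-347/11200 (≈-0.0310)
Rounded to 4 decimal places: x = -12.2605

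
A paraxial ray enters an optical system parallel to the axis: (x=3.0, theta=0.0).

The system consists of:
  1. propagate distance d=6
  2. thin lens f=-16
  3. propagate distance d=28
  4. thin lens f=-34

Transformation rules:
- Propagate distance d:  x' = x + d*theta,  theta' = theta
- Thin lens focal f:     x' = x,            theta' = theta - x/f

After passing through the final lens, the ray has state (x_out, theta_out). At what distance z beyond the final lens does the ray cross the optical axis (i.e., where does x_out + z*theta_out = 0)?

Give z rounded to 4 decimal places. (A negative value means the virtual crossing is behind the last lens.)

Initial: x=3.0000 theta=0.0000
After 1 (propagate distance d=6): x=3.0000 theta=0.0000
After 2 (thin lens f=-16): x=3.0000 theta=0.1875
After 3 (propagate distance d=28): x=8.2500 theta=0.1875
After 4 (thin lens f=-34): x=8.2500 theta=117/272 (≈0.4301)
z_focus = -x_out/theta_out = -(8.2500)/(117/272) = -748/39 ≈ -19.1795
Rounded to 4 decimal places: z = -19.1795

Answer: -19.1795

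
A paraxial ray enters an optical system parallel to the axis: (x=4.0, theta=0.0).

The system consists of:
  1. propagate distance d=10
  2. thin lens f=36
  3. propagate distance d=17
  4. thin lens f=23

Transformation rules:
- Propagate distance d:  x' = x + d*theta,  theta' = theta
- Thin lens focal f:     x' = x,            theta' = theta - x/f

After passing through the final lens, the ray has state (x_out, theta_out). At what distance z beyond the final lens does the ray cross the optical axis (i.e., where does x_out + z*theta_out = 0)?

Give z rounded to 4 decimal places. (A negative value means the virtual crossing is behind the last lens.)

Answer: 10.4048

Derivation:
Initial: x=4.0000 theta=0.0000
After 1 (propagate distance d=10): x=4.0000 theta=0.0000
After 2 (thin lens f=36): x=4.0000 theta=-1/9 (≈-0.1111)
After 3 (propagate distance d=17): x=19/9 (≈2.1111) theta=-1/9 (≈-0.1111)
After 4 (thin lens f=23): x=19/9 (≈2.1111) theta=-14/69 (≈-0.2029)
z_focus = -x_out/theta_out = -(19/9)/(-14/69) = 437/42 ≈ 10.4048
Rounded to 4 decimal places: z = 10.4048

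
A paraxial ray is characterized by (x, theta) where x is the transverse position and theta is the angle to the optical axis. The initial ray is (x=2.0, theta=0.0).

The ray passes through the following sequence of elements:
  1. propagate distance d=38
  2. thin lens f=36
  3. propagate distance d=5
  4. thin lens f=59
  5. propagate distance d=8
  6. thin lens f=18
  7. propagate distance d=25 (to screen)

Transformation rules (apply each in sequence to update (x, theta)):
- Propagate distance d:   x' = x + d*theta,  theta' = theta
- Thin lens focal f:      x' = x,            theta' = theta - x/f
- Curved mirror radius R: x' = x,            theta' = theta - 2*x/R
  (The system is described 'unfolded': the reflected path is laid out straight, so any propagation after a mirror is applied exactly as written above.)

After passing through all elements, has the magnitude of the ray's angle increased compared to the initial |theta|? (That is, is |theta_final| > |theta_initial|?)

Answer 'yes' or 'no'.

Initial: x=2.0000 theta=0.0000
After 1 (propagate distance d=38): x=2.0000 theta=0.0000
After 2 (thin lens f=36): x=2.0000 theta=-1/18 (≈-0.0556)
After 3 (propagate distance d=5): x=31/18 (≈1.7222) theta=-1/18 (≈-0.0556)
After 4 (thin lens f=59): x=31/18 (≈1.7222) theta=-5/59 (≈-0.0847)
After 5 (propagate distance d=8): x=1109/1062 (≈1.0443) theta=-5/59 (≈-0.0847)
After 6 (thin lens f=18): x=1109/1062 (≈1.0443) theta=-2729/19116 (≈-0.1428)
After 7 (propagate distance d=25 (to screen)): x=-48263/19116 (≈-2.5247) theta=-2729/19116 (≈-0.1428)
|theta_initial|=0.0000 |theta_final|=2729/19116 (≈0.1428) -> increased

Answer: yes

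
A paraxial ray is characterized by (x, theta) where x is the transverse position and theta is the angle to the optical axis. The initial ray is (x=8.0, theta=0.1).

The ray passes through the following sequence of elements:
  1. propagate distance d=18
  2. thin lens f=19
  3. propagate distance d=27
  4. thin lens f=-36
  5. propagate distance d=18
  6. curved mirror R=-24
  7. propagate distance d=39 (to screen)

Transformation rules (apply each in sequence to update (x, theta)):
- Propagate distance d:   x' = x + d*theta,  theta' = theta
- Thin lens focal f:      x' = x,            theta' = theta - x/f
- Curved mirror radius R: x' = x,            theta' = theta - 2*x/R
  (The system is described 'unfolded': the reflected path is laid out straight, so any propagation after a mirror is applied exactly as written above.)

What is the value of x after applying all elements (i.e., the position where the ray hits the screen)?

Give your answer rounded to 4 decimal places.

Initial: x=8.0000 theta=0.1000
After 1 (propagate distance d=18): x=9.8000 theta=0.1000
After 2 (thin lens f=19): x=9.8000 theta=-79/190 (≈-0.4158)
After 3 (propagate distance d=27): x=-271/190 (≈-1.4263) theta=-79/190 (≈-0.4158)
After 4 (thin lens f=-36): x=-271/190 (≈-1.4263) theta=-623/1368 (≈-0.4554)
After 5 (propagate distance d=18): x=-3657/380 (≈-9.6237) theta=-623/1368 (≈-0.4554)
After 6 (curved mirror R=-24): x=-3657/380 (≈-9.6237) theta=-17201/13680 (≈-1.2574)
After 7 (propagate distance d=39 (to screen)): x=-267497/4560 (≈-58.6616) theta=-17201/13680 (≈-1.2574)
Rounded to 4 decimal places: x = -58.6616

Answer: -58.6616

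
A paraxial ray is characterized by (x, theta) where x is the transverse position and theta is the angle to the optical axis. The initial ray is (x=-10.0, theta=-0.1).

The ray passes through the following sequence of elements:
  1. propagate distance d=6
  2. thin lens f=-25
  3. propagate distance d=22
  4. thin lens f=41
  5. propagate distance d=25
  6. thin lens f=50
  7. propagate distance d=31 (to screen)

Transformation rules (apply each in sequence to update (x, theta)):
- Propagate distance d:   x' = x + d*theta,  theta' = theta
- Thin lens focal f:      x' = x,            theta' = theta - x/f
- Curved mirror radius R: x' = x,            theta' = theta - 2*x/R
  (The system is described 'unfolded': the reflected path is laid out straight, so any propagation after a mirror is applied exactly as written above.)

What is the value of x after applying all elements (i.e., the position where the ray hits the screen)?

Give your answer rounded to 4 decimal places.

Initial: x=-10.0000 theta=-0.1000
After 1 (propagate distance d=6): x=-10.6000 theta=-0.1000
After 2 (thin lens f=-25): x=-10.6000 theta=-0.5240
After 3 (propagate distance d=22): x=-22.1280 theta=-0.5240
After 4 (thin lens f=41): x=-22.1280 theta=161/10250 (≈0.0157)
After 5 (propagate distance d=25): x=-222787/10250 (≈-21.7353) theta=161/10250 (≈0.0157)
After 6 (thin lens f=50): x=-222787/10250 (≈-21.7353) theta=230837/512500 (≈0.4504)
After 7 (propagate distance d=31 (to screen)): x=-3983403/512500 (≈-7.7725) theta=230837/512500 (≈0.4504)
Rounded to 4 decimal places: x = -7.7725

Answer: -7.7725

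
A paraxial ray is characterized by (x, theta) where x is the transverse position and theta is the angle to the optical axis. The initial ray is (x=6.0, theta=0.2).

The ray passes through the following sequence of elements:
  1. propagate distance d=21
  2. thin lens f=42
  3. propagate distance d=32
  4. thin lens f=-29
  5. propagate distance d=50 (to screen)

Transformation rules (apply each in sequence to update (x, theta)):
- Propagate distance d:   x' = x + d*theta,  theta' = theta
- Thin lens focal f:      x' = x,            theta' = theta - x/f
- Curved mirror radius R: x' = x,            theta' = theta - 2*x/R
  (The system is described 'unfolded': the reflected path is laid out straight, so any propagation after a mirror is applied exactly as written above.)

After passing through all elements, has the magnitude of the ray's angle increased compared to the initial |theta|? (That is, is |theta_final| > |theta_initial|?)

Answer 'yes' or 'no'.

Initial: x=6.0000 theta=0.2000
After 1 (propagate distance d=21): x=10.2000 theta=0.2000
After 2 (thin lens f=42): x=10.2000 theta=-3/70 (≈-0.0429)
After 3 (propagate distance d=32): x=309/35 (≈8.8286) theta=-3/70 (≈-0.0429)
After 4 (thin lens f=-29): x=309/35 (≈8.8286) theta=531/2030 (≈0.2616)
After 5 (propagate distance d=50 (to screen)): x=22236/1015 (≈21.9074) theta=531/2030 (≈0.2616)
|theta_initial|=0.2000 |theta_final|=531/2030 (≈0.2616) -> increased

Answer: yes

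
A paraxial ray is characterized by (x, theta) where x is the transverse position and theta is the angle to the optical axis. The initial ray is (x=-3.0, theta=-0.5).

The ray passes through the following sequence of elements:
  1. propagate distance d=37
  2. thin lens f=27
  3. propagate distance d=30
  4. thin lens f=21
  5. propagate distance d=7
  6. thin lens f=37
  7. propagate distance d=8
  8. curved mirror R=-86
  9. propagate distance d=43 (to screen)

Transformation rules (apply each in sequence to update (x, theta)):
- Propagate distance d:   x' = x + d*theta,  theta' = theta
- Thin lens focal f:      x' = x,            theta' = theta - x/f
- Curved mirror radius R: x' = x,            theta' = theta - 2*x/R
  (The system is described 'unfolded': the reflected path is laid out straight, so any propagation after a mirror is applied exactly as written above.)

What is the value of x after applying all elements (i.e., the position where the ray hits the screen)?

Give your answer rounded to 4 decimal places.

Initial: x=-3.0000 theta=-0.5000
After 1 (propagate distance d=37): x=-21.5000 theta=-0.5000
After 2 (thin lens f=27): x=-21.5000 theta=8/27 (≈0.2963)
After 3 (propagate distance d=30): x=-227/18 (≈-12.6111) theta=8/27 (≈0.2963)
After 4 (thin lens f=21): x=-227/18 (≈-12.6111) theta=113/126 (≈0.8968)
After 5 (propagate distance d=7): x=-19/3 (≈-6.3333) theta=113/126 (≈0.8968)
After 6 (thin lens f=37): x=-19/3 (≈-6.3333) theta=4979/4662 (≈1.0680)
After 7 (propagate distance d=8): x=5153/2331 (≈2.2106) theta=4979/4662 (≈1.0680)
After 8 (curved mirror R=-86): x=5153/2331 (≈2.2106) theta=74801/66822 (≈1.1194)
After 9 (propagate distance d=43 (to screen)): x=234709/4662 (≈50.3451) theta=74801/66822 (≈1.1194)
Rounded to 4 decimal places: x = 50.3451

Answer: 50.3451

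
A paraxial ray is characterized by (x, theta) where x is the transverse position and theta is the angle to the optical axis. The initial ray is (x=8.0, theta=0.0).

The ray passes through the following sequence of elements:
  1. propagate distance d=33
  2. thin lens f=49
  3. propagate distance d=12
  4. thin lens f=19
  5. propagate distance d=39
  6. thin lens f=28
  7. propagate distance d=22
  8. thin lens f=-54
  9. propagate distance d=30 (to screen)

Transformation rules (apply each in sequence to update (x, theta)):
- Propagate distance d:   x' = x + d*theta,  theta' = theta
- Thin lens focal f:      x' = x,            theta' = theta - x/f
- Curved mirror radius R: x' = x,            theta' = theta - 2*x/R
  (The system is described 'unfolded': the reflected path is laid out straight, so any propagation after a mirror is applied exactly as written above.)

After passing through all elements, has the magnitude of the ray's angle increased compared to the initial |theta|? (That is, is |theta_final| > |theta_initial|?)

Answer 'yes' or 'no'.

Answer: yes

Derivation:
Initial: x=8.0000 theta=0.0000
After 1 (propagate distance d=33): x=8.0000 theta=0.0000
After 2 (thin lens f=49): x=8.0000 theta=-8/49 (≈-0.1633)
After 3 (propagate distance d=12): x=296/49 (≈6.0408) theta=-8/49 (≈-0.1633)
After 4 (thin lens f=19): x=296/49 (≈6.0408) theta=-64/133 (≈-0.4812)
After 5 (propagate distance d=39): x=-11848/931 (≈-12.7261) theta=-64/133 (≈-0.4812)
After 6 (thin lens f=28): x=-11848/931 (≈-12.7261) theta=-174/6517 (≈-0.0267)
After 7 (propagate distance d=22): x=-86764/6517 (≈-13.3135) theta=-174/6517 (≈-0.0267)
After 8 (thin lens f=-54): x=-86764/6517 (≈-13.3135) theta=-48080/175959 (≈-0.2732)
After 9 (propagate distance d=30 (to screen)): x=-66404/3087 (≈-21.5109) theta=-48080/175959 (≈-0.2732)
|theta_initial|=0.0000 |theta_final|=48080/175959 (≈0.2732) -> increased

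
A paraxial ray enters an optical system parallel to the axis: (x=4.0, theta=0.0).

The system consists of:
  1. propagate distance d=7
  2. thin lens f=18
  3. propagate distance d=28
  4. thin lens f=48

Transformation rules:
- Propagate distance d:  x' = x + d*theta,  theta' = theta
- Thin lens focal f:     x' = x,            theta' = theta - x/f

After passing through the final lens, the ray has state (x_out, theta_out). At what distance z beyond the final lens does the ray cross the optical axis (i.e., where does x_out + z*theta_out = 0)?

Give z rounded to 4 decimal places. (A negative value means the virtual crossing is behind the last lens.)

Initial: x=4.0000 theta=0.0000
After 1 (propagate distance d=7): x=4.0000 theta=0.0000
After 2 (thin lens f=18): x=4.0000 theta=-2/9 (≈-0.2222)
After 3 (propagate distance d=28): x=-20/9 (≈-2.2222) theta=-2/9 (≈-0.2222)
After 4 (thin lens f=48): x=-20/9 (≈-2.2222) theta=-19/108 (≈-0.1759)
z_focus = -x_out/theta_out = -(-20/9)/(-19/108) = -240/19 ≈ -12.6316
Rounded to 4 decimal places: z = -12.6316

Answer: -12.6316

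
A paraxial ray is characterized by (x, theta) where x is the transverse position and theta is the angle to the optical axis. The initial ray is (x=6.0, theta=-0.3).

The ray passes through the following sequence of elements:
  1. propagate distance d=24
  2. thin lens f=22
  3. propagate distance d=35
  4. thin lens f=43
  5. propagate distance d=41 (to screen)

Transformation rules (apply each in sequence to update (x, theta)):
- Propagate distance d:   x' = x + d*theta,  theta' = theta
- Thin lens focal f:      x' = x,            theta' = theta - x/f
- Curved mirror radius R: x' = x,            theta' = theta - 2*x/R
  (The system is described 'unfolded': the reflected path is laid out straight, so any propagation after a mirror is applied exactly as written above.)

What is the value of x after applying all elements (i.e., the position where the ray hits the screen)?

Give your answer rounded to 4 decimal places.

Answer: -10.5190

Derivation:
Initial: x=6.0000 theta=-0.3000
After 1 (propagate distance d=24): x=-1.2000 theta=-0.3000
After 2 (thin lens f=22): x=-1.2000 theta=-27/110 (≈-0.2455)
After 3 (propagate distance d=35): x=-1077/110 (≈-9.7909) theta=-27/110 (≈-0.2455)
After 4 (thin lens f=43): x=-1077/110 (≈-9.7909) theta=-42/2365 (≈-0.0178)
After 5 (propagate distance d=41 (to screen)): x=-9951/946 (≈-10.5190) theta=-42/2365 (≈-0.0178)
Rounded to 4 decimal places: x = -10.5190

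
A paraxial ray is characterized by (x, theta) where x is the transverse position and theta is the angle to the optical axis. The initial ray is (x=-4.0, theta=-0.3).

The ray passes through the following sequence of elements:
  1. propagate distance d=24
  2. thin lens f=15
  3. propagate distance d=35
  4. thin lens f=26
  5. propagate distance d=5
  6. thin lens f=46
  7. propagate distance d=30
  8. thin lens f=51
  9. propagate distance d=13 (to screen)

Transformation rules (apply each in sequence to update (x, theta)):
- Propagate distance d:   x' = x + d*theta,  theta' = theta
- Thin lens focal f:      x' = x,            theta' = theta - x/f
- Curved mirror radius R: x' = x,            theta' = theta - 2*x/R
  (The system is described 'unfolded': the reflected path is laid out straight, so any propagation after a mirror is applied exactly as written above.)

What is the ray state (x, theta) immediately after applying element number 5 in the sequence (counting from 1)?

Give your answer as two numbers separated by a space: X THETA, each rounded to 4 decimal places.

Answer: 5.8141 0.2762

Derivation:
Initial: x=-4.0000 theta=-0.3000
After 1 (propagate distance d=24): x=-11.2000 theta=-0.3000
After 2 (thin lens f=15): x=-11.2000 theta=67/150 (≈0.4467)
After 3 (propagate distance d=35): x=133/30 (≈4.4333) theta=67/150 (≈0.4467)
After 4 (thin lens f=26): x=133/30 (≈4.4333) theta=359/1300 (≈0.2762)
After 5 (propagate distance d=5): x=907/156 (≈5.8141) theta=359/1300 (≈0.2762)
Rounded to 4 decimal places: x = 5.8141, theta = 0.2762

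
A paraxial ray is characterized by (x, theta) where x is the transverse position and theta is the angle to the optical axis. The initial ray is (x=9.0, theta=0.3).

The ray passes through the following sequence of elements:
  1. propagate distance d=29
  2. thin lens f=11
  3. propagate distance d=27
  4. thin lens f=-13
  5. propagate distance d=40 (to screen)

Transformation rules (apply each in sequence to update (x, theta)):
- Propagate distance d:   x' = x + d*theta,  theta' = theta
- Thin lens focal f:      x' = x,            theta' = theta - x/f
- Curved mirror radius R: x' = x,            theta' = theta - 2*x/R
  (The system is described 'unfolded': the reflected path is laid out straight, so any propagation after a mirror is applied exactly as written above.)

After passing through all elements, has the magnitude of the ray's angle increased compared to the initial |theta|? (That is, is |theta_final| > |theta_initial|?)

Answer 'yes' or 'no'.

Answer: yes

Derivation:
Initial: x=9.0000 theta=0.3000
After 1 (propagate distance d=29): x=17.7000 theta=0.3000
After 2 (thin lens f=11): x=17.7000 theta=-72/55 (≈-1.3091)
After 3 (propagate distance d=27): x=-1941/110 (≈-17.6455) theta=-72/55 (≈-1.3091)
After 4 (thin lens f=-13): x=-1941/110 (≈-17.6455) theta=-3813/1430 (≈-2.6664)
After 5 (propagate distance d=40 (to screen)): x=-177753/1430 (≈-124.3028) theta=-3813/1430 (≈-2.6664)
|theta_initial|=0.3000 |theta_final|=3813/1430 (≈2.6664) -> increased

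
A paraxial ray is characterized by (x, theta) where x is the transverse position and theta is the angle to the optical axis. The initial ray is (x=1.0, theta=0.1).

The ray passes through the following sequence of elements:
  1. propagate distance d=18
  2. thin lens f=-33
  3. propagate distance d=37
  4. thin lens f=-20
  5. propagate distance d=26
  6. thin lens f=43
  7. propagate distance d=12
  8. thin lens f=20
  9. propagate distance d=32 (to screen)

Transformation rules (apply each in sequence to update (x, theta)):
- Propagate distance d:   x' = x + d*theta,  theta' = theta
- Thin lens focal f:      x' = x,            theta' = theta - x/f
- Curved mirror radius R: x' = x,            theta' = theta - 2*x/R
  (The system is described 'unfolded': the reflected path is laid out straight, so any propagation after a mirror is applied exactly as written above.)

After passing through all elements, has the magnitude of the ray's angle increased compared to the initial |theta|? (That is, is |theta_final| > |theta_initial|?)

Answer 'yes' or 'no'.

Answer: yes

Derivation:
Initial: x=1.0000 theta=0.1000
After 1 (propagate distance d=18): x=2.8000 theta=0.1000
After 2 (thin lens f=-33): x=2.8000 theta=61/330 (≈0.1848)
After 3 (propagate distance d=37): x=3181/330 (≈9.6394) theta=61/330 (≈0.1848)
After 4 (thin lens f=-20): x=3181/330 (≈9.6394) theta=1467/2200 (≈0.6668)
After 5 (propagate distance d=26): x=8093/300 (≈26.9767) theta=1467/2200 (≈0.6668)
After 6 (thin lens f=43): x=8093/300 (≈26.9767) theta=11197/283800 (≈0.0395)
After 7 (propagate distance d=12): x=3895171/141900 (≈27.4501) theta=11197/283800 (≈0.0395)
After 8 (thin lens f=20): x=3895171/141900 (≈27.4501) theta=-1261067/946000 (≈-1.3331)
After 9 (propagate distance d=32 (to screen)): x=-10789753/709500 (≈-15.2075) theta=-1261067/946000 (≈-1.3331)
|theta_initial|=0.1000 |theta_final|=1261067/946000 (≈1.3331) -> increased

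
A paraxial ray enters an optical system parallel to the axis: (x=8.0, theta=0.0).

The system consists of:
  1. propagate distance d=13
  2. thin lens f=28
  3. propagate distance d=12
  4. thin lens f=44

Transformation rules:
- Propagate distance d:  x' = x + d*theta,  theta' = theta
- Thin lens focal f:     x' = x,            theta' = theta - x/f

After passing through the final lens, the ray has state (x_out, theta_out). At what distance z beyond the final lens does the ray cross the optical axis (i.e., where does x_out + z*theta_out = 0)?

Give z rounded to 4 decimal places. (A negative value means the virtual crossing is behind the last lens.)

Answer: 11.7333

Derivation:
Initial: x=8.0000 theta=0.0000
After 1 (propagate distance d=13): x=8.0000 theta=0.0000
After 2 (thin lens f=28): x=8.0000 theta=-2/7 (≈-0.2857)
After 3 (propagate distance d=12): x=32/7 (≈4.5714) theta=-2/7 (≈-0.2857)
After 4 (thin lens f=44): x=32/7 (≈4.5714) theta=-30/77 (≈-0.3896)
z_focus = -x_out/theta_out = -(32/7)/(-30/77) = 176/15 ≈ 11.7333
Rounded to 4 decimal places: z = 11.7333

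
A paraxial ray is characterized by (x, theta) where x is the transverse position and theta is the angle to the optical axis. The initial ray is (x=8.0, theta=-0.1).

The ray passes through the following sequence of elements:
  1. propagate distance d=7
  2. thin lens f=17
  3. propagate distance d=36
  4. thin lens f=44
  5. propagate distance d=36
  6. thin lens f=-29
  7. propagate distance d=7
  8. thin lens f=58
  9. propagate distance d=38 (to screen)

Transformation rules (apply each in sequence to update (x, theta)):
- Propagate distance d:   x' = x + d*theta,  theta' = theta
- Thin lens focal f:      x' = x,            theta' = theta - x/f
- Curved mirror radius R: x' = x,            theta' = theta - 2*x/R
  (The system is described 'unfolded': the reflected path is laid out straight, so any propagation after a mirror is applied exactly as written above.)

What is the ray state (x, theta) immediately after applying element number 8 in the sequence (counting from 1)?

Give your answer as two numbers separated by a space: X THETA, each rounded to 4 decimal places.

Initial: x=8.0000 theta=-0.1000
After 1 (propagate distance d=7): x=7.3000 theta=-0.1000
After 2 (thin lens f=17): x=7.3000 theta=-9/17 (≈-0.5294)
After 3 (propagate distance d=36): x=-1999/170 (≈-11.7588) theta=-9/17 (≈-0.5294)
After 4 (thin lens f=44): x=-1999/170 (≈-11.7588) theta=-1961/7480 (≈-0.2622)
After 5 (propagate distance d=36): x=-19819/935 (≈-21.1968) theta=-1961/7480 (≈-0.2622)
After 6 (thin lens f=-29): x=-19819/935 (≈-21.1968) theta=-215421/216920 (≈-0.9931)
After 7 (propagate distance d=7): x=-1221191/43384 (≈-28.1484) theta=-215421/216920 (≈-0.9931)
After 8 (thin lens f=58): x=-1221191/43384 (≈-28.1484) theta=-6388463/12581360 (≈-0.5078)
Rounded to 4 decimal places: x = -28.1484, theta = -0.5078

Answer: -28.1484 -0.5078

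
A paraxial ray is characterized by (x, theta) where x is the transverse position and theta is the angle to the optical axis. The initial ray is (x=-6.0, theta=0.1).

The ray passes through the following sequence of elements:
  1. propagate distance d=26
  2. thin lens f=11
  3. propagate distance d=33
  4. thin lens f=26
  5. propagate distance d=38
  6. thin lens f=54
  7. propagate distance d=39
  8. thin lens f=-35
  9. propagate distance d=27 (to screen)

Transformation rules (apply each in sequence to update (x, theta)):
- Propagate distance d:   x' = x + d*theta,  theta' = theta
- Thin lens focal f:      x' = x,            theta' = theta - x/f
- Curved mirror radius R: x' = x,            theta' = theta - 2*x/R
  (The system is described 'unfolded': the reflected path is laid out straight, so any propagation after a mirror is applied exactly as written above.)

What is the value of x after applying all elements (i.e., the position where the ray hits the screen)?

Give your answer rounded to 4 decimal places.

Answer: 1.8958

Derivation:
Initial: x=-6.0000 theta=0.1000
After 1 (propagate distance d=26): x=-3.4000 theta=0.1000
After 2 (thin lens f=11): x=-3.4000 theta=9/22 (≈0.4091)
After 3 (propagate distance d=33): x=10.1000 theta=9/22 (≈0.4091)
After 4 (thin lens f=26): x=10.1000 theta=59/2860 (≈0.0206)
After 5 (propagate distance d=38): x=7782/715 (≈10.8839) theta=59/2860 (≈0.0206)
After 6 (thin lens f=54): x=7782/715 (≈10.8839) theta=-4657/25740 (≈-0.1809)
After 7 (propagate distance d=39): x=32843/8580 (≈3.8279) theta=-4657/25740 (≈-0.1809)
After 8 (thin lens f=-35): x=32843/8580 (≈3.8279) theta=-32233/450450 (≈-0.0716)
After 9 (propagate distance d=27 (to screen)): x=569311/300300 (≈1.8958) theta=-32233/450450 (≈-0.0716)
Rounded to 4 decimal places: x = 1.8958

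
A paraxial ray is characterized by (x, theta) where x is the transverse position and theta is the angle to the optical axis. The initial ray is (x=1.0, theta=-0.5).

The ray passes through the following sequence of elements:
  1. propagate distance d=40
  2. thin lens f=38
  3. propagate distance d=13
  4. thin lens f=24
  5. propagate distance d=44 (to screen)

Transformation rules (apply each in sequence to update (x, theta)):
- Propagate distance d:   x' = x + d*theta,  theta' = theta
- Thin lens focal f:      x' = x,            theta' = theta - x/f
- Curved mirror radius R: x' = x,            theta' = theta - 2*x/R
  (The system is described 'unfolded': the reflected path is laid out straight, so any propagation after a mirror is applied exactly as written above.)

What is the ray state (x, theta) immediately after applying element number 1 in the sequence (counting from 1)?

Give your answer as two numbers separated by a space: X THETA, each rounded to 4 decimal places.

Initial: x=1.0000 theta=-0.5000
After 1 (propagate distance d=40): x=-19.0000 theta=-0.5000
Rounded to 4 decimal places: x = -19.0000, theta = -0.5000

Answer: -19.0000 -0.5000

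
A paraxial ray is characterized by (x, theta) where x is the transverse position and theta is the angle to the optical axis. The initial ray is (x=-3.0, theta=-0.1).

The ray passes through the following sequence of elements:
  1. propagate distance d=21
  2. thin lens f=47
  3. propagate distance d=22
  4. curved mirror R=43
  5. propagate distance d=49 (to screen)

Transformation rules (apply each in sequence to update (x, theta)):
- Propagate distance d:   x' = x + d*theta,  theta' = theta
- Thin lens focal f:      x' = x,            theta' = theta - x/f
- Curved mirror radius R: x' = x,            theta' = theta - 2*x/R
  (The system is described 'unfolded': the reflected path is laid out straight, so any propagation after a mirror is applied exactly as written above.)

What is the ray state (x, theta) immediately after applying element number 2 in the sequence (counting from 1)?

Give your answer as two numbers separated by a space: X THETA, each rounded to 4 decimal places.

Answer: -5.1000 0.0085

Derivation:
Initial: x=-3.0000 theta=-0.1000
After 1 (propagate distance d=21): x=-5.1000 theta=-0.1000
After 2 (thin lens f=47): x=-5.1000 theta=2/235 (≈0.0085)
Rounded to 4 decimal places: x = -5.1000, theta = 0.0085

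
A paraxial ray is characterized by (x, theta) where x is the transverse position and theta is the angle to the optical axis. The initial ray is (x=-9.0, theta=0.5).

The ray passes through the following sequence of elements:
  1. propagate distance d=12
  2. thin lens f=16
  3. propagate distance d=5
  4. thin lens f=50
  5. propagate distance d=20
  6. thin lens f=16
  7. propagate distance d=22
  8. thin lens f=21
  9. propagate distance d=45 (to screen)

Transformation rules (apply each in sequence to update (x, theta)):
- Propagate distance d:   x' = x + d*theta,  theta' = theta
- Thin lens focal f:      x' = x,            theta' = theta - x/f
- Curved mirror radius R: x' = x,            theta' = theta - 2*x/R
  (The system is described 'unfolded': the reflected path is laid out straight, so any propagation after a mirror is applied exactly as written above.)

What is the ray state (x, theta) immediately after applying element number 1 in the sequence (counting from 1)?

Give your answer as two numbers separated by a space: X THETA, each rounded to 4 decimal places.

Answer: -3.0000 0.5000

Derivation:
Initial: x=-9.0000 theta=0.5000
After 1 (propagate distance d=12): x=-3.0000 theta=0.5000
Rounded to 4 decimal places: x = -3.0000, theta = 0.5000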